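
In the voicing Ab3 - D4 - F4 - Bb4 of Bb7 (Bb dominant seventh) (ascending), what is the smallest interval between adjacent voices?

Adjacent intervals: Ab3→D4 = augmented fourth; D4→F4 = minor third; F4→Bb4 = perfect fourth.
The smallest is D4 to F4, a minor third (3 semitones).

minor third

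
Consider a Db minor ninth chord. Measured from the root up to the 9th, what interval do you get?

Db minor ninth: Db–Fb–Ab–Cb–Eb.
Root = Db; 9th = Eb.
From Db to Eb is 14 semitones, exactly the major ninth.

major 9th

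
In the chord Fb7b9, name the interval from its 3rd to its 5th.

Spelling the chord: Fb-Ab-Cb-Ebb-Gbb.
The 3rd is Ab and the 5th is Cb.
3 letter names make it a third; at 3 semitones (a half step narrower than major) the quality is minor.

minor third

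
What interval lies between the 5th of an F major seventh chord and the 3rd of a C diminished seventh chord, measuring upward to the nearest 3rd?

The 5th of F major seventh is C; the 3rd of C diminished seventh is Eb.
3 letter names make it a third; at 3 semitones (a half step narrower than major) the quality is minor.

m3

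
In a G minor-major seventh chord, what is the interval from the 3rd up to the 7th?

augmented fifth

The chord tones of GmM7 are G, Bb, D, F#.
The 3rd is Bb and the 7th is F#.
Bb up to F# is 8 semitones, a half step wider than a perfect fifth, so the interval is augmented.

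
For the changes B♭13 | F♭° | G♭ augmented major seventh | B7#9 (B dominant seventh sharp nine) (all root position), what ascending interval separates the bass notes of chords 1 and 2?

The roots are B♭ and F♭.
5 letter names make it a fifth; at 6 semitones (a half step narrower than perfect) the quality is diminished.

diminished fifth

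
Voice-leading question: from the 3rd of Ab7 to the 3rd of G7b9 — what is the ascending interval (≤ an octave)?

The 3rd of Ab7 is C; the 3rd of G7b9 is B.
Counting 7 letters and 11 half steps from C gives a major seventh.

major seventh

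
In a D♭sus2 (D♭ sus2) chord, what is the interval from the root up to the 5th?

Spelling the chord: D♭, E♭, A♭.
So we need the interval from D♭ up to A♭.
From D♭ to A♭ is 7 semitones, exactly the perfect fifth.

perfect fifth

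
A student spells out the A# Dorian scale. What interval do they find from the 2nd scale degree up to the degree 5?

Spelling the A# Dorian scale: A# B# C# D# E# F## G#.
So we need the interval from B# up to E#.
From B# to E# is 5 semitones, exactly the perfect fourth.

perfect fourth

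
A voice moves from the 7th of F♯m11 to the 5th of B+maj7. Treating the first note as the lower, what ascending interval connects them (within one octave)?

The 7th of F♯m11 is E; the 5th of B+maj7 is F𝄪.
2 letter names make it a second; at 3 semitones (a half step wider than major) the quality is augmented.

augmented second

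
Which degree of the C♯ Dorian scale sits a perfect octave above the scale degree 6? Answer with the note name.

The scale is C♯ D♯ E F♯ G♯ A♯ B.
The scale degree 6 is A♯; a perfect octave above that is A♯ — scale degree 6.

A#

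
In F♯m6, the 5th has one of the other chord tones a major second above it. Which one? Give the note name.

D#

Spelling the chord: F♯, A, C♯, D♯.
The 5th is C♯. A major second above C♯ is D♯.
D♯ is the chord's 6th.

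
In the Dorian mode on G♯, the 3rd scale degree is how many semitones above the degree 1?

3

The scale is G♯ A♯ B C♯ D♯ E♯ F♯.
G♯ up to B is a minor third — 3 semitones.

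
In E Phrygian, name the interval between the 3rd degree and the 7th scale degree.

P5

Spelling E Phrygian: E F G A B C D.
3rd degree = G; 7th scale degree = D.
Counting 5 letters and 7 half steps from G gives a perfect fifth.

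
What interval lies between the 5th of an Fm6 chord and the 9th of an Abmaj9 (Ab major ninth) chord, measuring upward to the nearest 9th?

Fm6 has C as its 5th, and Abmaj9 (Ab major ninth) has Bb as its 9th.
C up to Bb is 10 semitones, a half step narrower than a major seventh, so the interval is minor.

minor seventh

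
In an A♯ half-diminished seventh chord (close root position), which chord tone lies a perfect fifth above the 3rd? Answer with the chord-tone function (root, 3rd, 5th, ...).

7th

Spelling the chord: A♯-C♯-E-G♯.
The 3rd is C♯. A perfect fifth above C♯ is G♯.
G♯ is the chord's 7th.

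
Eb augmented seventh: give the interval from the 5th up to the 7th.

Spelling the chord: Eb–G–B–Db.
That puts B below Db.
3 letter names make it a third; at 2 semitones (a whole step narrower than major) the quality is diminished.

diminished third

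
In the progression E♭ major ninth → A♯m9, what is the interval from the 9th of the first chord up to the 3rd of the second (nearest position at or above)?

augmented 5th

The 9th of E♭ major ninth is F; the 3rd of A♯m9 is C♯.
5 letter names make it a fifth; at 8 semitones (a half step wider than perfect) the quality is augmented.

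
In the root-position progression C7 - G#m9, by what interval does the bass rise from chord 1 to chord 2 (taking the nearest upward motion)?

augmented fifth

The roots are C and G#.
5 letter names make it a fifth; at 8 semitones (a half step wider than perfect) the quality is augmented.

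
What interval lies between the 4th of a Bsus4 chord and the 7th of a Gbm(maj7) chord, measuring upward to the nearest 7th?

m2

The 4th of Bsus4 is E; the 7th of Gbm(maj7) is F.
E up to F is 1 semitone, a half step narrower than a major second, so the interval is minor.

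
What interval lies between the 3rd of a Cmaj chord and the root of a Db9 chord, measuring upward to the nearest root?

The 3rd of Cmaj is E; the root of Db9 is Db.
E up to Db is 9 semitones, a whole step narrower than a major seventh, so the interval is diminished.

diminished 7th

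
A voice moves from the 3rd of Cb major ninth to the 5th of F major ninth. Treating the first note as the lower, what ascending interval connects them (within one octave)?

The 3rd of Cb major ninth is Eb; the 5th of F major ninth is C.
From Eb to C is 9 semitones, exactly the major sixth.

major sixth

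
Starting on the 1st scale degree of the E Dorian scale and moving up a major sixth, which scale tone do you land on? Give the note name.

The scale is E F♯ G A B C♯ D.
The 1st scale degree is E; a major sixth above that is C♯ — scale degree 6.

C#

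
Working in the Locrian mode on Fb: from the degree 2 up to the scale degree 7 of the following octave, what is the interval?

major thirteenth

The scale runs Fb Gbb Abb Bbb Cbb Dbb Ebb.
The degree 2 is Gbb and the 7th degree (up an octave) is Ebb.
From Gbb to Ebb is 21 semitones, exactly the major thirteenth.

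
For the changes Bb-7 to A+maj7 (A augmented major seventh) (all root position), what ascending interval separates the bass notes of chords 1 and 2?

The roots are Bb and A.
From Bb to A is 11 semitones, exactly the major seventh.

major 7th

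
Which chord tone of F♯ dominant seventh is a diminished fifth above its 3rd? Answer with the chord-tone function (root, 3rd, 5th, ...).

7th

F♯ dominant seventh is spelled F♯, A♯, C♯, E.
The 3rd is A♯. A diminished fifth above A♯ is E.
E is the chord's 7th.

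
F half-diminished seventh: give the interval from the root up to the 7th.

m7

Fø7 is spelled F-A♭-C♭-E♭.
That puts F below E♭.
7 letter names make it a seventh; at 10 semitones (a half step narrower than major) the quality is minor.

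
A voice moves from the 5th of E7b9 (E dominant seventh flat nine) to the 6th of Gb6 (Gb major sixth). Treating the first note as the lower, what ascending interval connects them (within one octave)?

E7b9 (E dominant seventh flat nine) has B as its 5th, and Gb6 (Gb major sixth) has Eb as its 6th.
From B to Eb: 4 semitones over a fourth = diminished.

diminished fourth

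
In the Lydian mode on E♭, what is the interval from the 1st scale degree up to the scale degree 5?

The scale runs E♭ F G A B♭ C D.
1st scale degree = E♭; degree 5 = B♭.
Counting 5 letters and 7 half steps from E♭ gives a perfect fifth.

perfect fifth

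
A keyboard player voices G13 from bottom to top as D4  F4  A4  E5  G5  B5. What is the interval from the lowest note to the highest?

major thirteenth

The outer voices are D4 and B5.
From D to B is 21 semitones, exactly the major thirteenth.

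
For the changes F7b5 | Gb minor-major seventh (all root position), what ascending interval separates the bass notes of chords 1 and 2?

minor second

The roots are F and Gb.
F up to Gb is 1 semitone, a half step narrower than a major second, so the interval is minor.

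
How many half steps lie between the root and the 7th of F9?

10

F dominant ninth is spelled F–A–C–Eb–G.
F to Eb is a minor seventh: 10 semitones.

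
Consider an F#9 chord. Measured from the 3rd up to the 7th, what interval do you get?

diminished fifth

F#9 is spelled F#-A#-C#-E-G#.
The 3rd is A# and the 7th is E.
From A# to E: 6 semitones over a fifth = diminished.
This 3–7 tritone is the characteristic tension at the heart of the dominant sound.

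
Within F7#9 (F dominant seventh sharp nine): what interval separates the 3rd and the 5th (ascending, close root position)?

F dominant seventh sharp nine: F-A-C-E♭-G♯.
That puts A below C.
A up to C is 3 semitones, a half step narrower than a major third, so the interval is minor.

minor third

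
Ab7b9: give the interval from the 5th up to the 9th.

diminished fifth

Ab dominant seventh flat nine is spelled Ab-C-Eb-Gb-Bbb.
So we need the interval from Eb up to Bbb.
From Eb to Bbb: 6 semitones over a fifth = diminished.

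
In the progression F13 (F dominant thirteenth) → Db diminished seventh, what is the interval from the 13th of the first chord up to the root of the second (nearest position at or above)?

F13 (F dominant thirteenth) has D as its 13th, and Db diminished seventh has Db as its root.
From D to Db: 11 semitones over an octave = diminished.

diminished octave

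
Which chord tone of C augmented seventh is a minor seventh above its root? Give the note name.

Caug7: C-E-G♯-B♭.
The root is C. A minor seventh above C is B♭.
B♭ is the chord's 7th.

Bb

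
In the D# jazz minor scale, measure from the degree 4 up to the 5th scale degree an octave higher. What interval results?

D# melodic minor: D# E# F# G# A# B# C##.
That puts G# below A#.
From G# to A# is 14 semitones, exactly the major ninth.

major 9th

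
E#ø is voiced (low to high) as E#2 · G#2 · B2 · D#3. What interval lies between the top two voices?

Those voices are B2 and D#3.
Counting 3 letters and 4 half steps from B gives a major third.

major 3rd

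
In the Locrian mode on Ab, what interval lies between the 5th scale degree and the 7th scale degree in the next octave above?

major tenth

The scale runs Ab Bbb Cb Db Ebb Fb Gb.
That puts Ebb below Gb.
From Ebb to Gb is 16 semitones, exactly the major tenth.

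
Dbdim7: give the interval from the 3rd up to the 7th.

The chord tones of Dbdim7 (Db diminished seventh) are Db, Fb, Abb, Cbb.
That puts Fb below Cbb.
From Fb to Cbb: 6 semitones over a fifth = diminished.

diminished 5th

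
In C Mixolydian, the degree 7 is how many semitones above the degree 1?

10

The scale is C D E F G A B♭.
C up to B♭ is a minor seventh — 10 semitones.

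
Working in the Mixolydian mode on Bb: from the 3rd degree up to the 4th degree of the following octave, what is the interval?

Spelling the Mixolydian mode on Bb: Bb C D Eb F G Ab.
That puts D below Eb.
D up to Eb is 13 semitones, a half step narrower than a major ninth, so the interval is minor.

minor 9th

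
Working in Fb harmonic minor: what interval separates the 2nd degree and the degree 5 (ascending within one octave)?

perfect fourth

Fb harmonic minor: Fb Gb Abb Bbb Cb Dbb Eb.
So we need the interval from Gb up to Cb.
From Gb to Cb is 5 semitones, exactly the perfect fourth.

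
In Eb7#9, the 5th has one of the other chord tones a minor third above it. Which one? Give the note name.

Spelling the chord: Eb–G–Bb–Db–F#.
The 5th is Bb. A minor third above Bb is Db.
Db is the chord's 7th.

Db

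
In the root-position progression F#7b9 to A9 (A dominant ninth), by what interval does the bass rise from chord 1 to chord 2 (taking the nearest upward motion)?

The roots are F# and A.
F# up to A is 3 semitones, a half step narrower than a major third, so the interval is minor.

minor 3rd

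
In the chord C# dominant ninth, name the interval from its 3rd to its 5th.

m3

The chord tones of C#9 (C# dominant ninth) are C#, E#, G#, B, D#.
3rd = E#; 5th = G#.
E# up to G# is 3 semitones, a half step narrower than a major third, so the interval is minor.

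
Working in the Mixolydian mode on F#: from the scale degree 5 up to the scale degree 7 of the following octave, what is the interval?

Spelling the Mixolydian mode on F#: F# G# A# B C# D# E.
Scale degree 5 = C#; degree 7 (up an octave) = E.
C# up to E is 15 semitones, a half step narrower than a major tenth, so the interval is minor.

m10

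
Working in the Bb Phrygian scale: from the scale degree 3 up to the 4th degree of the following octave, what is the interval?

Spelling the Bb Phrygian scale: Bb Cb Db Eb F Gb Ab.
So we need the interval from Db up to Eb.
Db up to Eb spans 9 letter names and 14 semitones — a major ninth.

major ninth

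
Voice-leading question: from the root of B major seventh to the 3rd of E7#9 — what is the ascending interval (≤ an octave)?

M6

The root of B major seventh is B; the 3rd of E7#9 is G#.
Counting 6 letters and 9 half steps from B gives a major sixth.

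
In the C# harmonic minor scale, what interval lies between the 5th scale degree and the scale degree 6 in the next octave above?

Spelling the C# harmonic minor scale: C# D# E F# G# A B#.
That puts G# below A.
9 letter names make it a ninth; at 13 semitones (a half step narrower than major) the quality is minor.

minor 9th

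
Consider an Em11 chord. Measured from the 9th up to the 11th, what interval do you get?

minor 3rd

Em11 is spelled E–G–B–D–F#–A.
The 9th is F# and the 11th is A.
3 letter names make it a third; at 3 semitones (a half step narrower than major) the quality is minor.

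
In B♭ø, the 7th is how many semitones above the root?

B♭ø7 (B♭ half-diminished seventh): B♭ D♭ F♭ A♭.
B♭ to A♭ is a minor seventh: 10 semitones.

10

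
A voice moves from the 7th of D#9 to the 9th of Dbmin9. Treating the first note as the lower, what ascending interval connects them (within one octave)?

diminished third

D#9 has C# as its 7th, and Dbmin9 has Eb as its 9th.
From C# to Eb: 2 semitones over a third = diminished.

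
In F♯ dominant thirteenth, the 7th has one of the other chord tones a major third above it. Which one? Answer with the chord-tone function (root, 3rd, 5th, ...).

The chord tones of F♯13 (F♯ dominant thirteenth) are F♯, A♯, C♯, E, G♯, D♯.
The 7th is E. A major third above E is G♯.
G♯ is the chord's 9th.

9th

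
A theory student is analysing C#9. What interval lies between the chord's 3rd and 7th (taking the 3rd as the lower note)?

diminished fifth

Spelling the chord: C# E# G# B D#.
So we need the interval from E# up to B.
E# up to B is 6 semitones, a half step narrower than a perfect fifth, so the interval is diminished.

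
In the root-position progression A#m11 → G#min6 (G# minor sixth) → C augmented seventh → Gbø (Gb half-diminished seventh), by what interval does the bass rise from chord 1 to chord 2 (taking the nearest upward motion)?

minor seventh

The roots are A# and G#.
7 letter names make it a seventh; at 10 semitones (a half step narrower than major) the quality is minor.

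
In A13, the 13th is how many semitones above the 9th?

7

The chord tones of A13 are A, C#, E, G, B, F#.
B to F# is a perfect fifth: 7 semitones.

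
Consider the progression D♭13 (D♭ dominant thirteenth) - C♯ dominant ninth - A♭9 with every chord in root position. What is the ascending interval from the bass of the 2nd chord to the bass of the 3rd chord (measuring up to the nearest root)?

diminished 6th

The roots are C♯ and A♭.
From C♯ to A♭: 7 semitones over a sixth = diminished.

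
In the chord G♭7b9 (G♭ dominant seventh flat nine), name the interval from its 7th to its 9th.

G♭7b9 is spelled G♭, B♭, D♭, F♭, A𝄫.
That puts F♭ below A𝄫.
3 letter names make it a third; at 3 semitones (a half step narrower than major) the quality is minor.

m3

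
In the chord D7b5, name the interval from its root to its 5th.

Spelling the chord: D–F#–Ab–C.
The root is D and the 5th is Ab.
5 letter names make it a fifth; at 6 semitones (a half step narrower than perfect) the quality is diminished.

diminished fifth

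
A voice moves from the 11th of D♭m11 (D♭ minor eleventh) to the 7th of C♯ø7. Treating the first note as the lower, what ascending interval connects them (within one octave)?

The 11th of D♭m11 (D♭ minor eleventh) is G♭; the 7th of C♯ø7 is B.
From G♭ to B: 5 semitones over a third = augmented.

augmented third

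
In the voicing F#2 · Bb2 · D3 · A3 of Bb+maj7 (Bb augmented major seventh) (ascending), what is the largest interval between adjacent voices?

Adjacent intervals: F#2→Bb2 = diminished fourth; Bb2→D3 = major third; D3→A3 = perfect fifth.
The largest is D3 to A3, a perfect fifth (7 semitones).

perfect fifth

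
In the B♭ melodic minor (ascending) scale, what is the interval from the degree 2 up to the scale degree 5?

B♭ melodic minor: B♭ C D♭ E♭ F G A.
The degree 2 is C and the degree 5 is F.
C up to F spans 4 letter names and 5 semitones — a perfect fourth.

perfect 4th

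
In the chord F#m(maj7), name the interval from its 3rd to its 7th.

A5

Spelling the chord: F#–A–C#–E#.
The 3rd is A and the 7th is E#.
A up to E# is 8 semitones, a half step wider than a perfect fifth, so the interval is augmented.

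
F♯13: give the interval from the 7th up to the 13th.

F♯13 (F♯ dominant thirteenth) is spelled F♯–A♯–C♯–E–G♯–D♯.
7th = E; 13th = D♯.
From E to D♯ is 11 semitones, exactly the major seventh.

major 7th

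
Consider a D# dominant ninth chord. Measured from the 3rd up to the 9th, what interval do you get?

Spelling the chord: D# F## A# C# E#.
So we need the interval from F## up to E#.
7 letter names make it a seventh; at 10 semitones (a half step narrower than major) the quality is minor.

minor 7th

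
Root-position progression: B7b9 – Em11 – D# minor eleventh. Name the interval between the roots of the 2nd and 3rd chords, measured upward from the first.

The roots are E and D#.
From E to D# is 11 semitones, exactly the major seventh.

major seventh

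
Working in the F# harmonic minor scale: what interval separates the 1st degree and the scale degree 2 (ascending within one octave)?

major second

The scale runs F# G# A B C# D E#.
1st degree = F#; 2nd scale degree = G#.
From F# to G# is 2 semitones, exactly the major second.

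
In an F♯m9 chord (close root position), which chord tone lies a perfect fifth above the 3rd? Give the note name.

E

Spelling the chord: F♯-A-C♯-E-G♯.
The 3rd is A. A perfect fifth above A is E.
E is the chord's 7th.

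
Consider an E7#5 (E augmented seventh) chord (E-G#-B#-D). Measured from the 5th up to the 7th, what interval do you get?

That puts B# below D.
B# up to D is 2 semitones, a whole step narrower than a major third, so the interval is diminished.

diminished third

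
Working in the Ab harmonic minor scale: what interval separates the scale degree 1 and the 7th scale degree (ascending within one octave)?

Ab harmonic minor: Ab Bb Cb Db Eb Fb G.
So we need the interval from Ab up to G.
From Ab to G is 11 semitones, exactly the major seventh.

major seventh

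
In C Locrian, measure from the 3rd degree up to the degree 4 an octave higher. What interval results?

The scale runs C Db Eb F Gb Ab Bb.
3rd degree = Eb; degree 4 (up an octave) = F.
From Eb to F is 14 semitones, exactly the major ninth.

major ninth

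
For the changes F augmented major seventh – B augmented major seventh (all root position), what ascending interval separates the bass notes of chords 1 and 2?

The roots are F and B.
From F to B: 6 semitones over a fourth = augmented.

augmented fourth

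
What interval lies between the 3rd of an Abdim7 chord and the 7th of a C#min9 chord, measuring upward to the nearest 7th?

Abdim7 has Cb as its 3rd, and C#min9 has B as its 7th.
From Cb to B: 12 semitones over a seventh = augmented.

A7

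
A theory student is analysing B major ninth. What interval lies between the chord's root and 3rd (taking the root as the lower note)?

major third

The chord tones of B major ninth are B–D#–F#–A#–C#.
The root is B and the 3rd is D#.
From B to D# is 4 semitones, exactly the major third.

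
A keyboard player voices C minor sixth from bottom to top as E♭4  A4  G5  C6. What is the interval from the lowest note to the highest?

The outer voices are E♭4 and C6.
Counting 13 letters and 21 half steps from E♭ gives a major thirteenth.

major 13th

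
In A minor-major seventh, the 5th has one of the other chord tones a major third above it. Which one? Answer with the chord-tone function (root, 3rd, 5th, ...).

Spelling the chord: A-C-E-G#.
The 5th is E. A major third above E is G#.
G# is the chord's 7th.

7th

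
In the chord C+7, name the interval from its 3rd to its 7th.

C augmented seventh: C E G♯ B♭.
That puts E below B♭.
From E to B♭: 6 semitones over a fifth = diminished.
This 3–7 tritone is the characteristic tension at the heart of the dominant sound.

diminished fifth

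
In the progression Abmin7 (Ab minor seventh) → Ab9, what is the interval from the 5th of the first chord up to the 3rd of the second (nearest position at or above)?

major sixth

The 5th of Abmin7 (Ab minor seventh) is Eb; the 3rd of Ab9 is C.
From Eb to C is 9 semitones, exactly the major sixth.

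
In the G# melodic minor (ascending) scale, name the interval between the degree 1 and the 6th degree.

Spelling the G# melodic minor (ascending) scale: G# A# B C# D# E# F##.
Degree 1 = G#; 6th scale degree = E#.
Counting 6 letters and 9 half steps from G# gives a major sixth.

major sixth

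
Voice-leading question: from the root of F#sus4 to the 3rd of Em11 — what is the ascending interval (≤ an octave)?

The root of F#sus4 is F#; the 3rd of Em11 is G.
2 letter names make it a second; at 1 semitone (a half step narrower than major) the quality is minor.

m2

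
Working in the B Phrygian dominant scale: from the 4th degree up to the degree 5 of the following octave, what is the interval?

M9

Spelling the B Phrygian dominant scale: B C D♯ E F♯ G A.
The 4th degree is E and the degree 5 (up an octave) is F♯.
Counting 9 letters and 14 half steps from E gives a major ninth.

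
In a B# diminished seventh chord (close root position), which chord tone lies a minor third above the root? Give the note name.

The chord tones of B#°7 (B# diminished seventh) are B#–D#–F#–A.
The root is B#. A minor third above B# is D#.
D# is the chord's 3rd.

D#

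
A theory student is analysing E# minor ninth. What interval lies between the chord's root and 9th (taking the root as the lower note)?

E# minor ninth: E#–G#–B#–D#–F##.
Root = E#; 9th = F##.
From E# to F## is 14 semitones, exactly the major ninth.

major ninth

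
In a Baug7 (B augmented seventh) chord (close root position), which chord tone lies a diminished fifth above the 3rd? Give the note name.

A

B+7 is spelled B–D#–F##–A.
The 3rd is D#. A diminished fifth above D# is A.
A is the chord's 7th.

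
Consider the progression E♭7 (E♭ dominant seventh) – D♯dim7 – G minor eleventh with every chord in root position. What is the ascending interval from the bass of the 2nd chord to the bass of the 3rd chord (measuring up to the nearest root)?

d4

The roots are D♯ and G.
4 letter names make it a fourth; at 4 semitones (a half step narrower than perfect) the quality is diminished.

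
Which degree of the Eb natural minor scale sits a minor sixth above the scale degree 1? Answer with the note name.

Cb

The scale is Eb F Gb Ab Bb Cb Db.
The scale degree 1 is Eb; a minor sixth above that is Cb — scale degree 6.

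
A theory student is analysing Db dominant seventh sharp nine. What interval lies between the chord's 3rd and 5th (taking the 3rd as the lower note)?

minor 3rd

Spelling the chord: Db–F–Ab–Cb–E.
That puts F below Ab.
3 letter names make it a third; at 3 semitones (a half step narrower than major) the quality is minor.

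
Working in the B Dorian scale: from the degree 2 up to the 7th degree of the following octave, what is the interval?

The scale runs B C♯ D E F♯ G♯ A.
The degree 2 is C♯ and the degree 7 (up an octave) is A.
C♯ up to A is 20 semitones, a half step narrower than a major thirteenth, so the interval is minor.

minor thirteenth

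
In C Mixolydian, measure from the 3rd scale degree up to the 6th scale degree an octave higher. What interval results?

Spelling C Mixolydian: C D E F G A Bb.
That puts E below A.
Counting 11 letters and 17 half steps from E gives a perfect eleventh.

perfect 11th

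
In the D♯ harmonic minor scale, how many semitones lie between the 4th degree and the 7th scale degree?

The scale is D♯ E♯ F♯ G♯ A♯ B C𝄪.
G♯ up to C𝄪 is an augmented fourth — 6 semitones.

6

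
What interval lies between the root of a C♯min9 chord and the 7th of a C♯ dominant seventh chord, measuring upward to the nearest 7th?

C♯min9 has C♯ as its root, and C♯ dominant seventh has B as its 7th.
From C♯ to B: 10 semitones over a seventh = minor.

minor seventh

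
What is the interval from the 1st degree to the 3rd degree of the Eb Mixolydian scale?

major 3rd

Eb mixolydian: Eb F G Ab Bb C Db.
The 1st degree is Eb and the 3rd scale degree is G.
Eb up to G spans 3 letter names and 4 semitones — a major third.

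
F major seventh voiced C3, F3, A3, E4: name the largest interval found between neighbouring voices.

perfect 5th

Adjacent intervals: C3→F3 = perfect fourth; F3→A3 = major third; A3→E4 = perfect fifth.
The largest is A3 to E4, a perfect fifth (7 semitones).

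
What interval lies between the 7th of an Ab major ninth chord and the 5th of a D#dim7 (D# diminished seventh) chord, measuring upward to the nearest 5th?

major second

Ab major ninth has G as its 7th, and D#dim7 (D# diminished seventh) has A as its 5th.
G up to A spans 2 letter names and 2 semitones — a major second.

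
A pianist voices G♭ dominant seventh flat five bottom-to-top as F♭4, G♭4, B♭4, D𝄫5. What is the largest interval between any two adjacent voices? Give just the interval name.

M3

Adjacent intervals: F♭4→G♭4 = major second; G♭4→B♭4 = major third; B♭4→D𝄫5 = diminished third.
The largest is G♭4 to B♭4, a major third (4 semitones).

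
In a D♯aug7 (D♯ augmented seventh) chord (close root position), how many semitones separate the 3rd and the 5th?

4

Spelling the chord: D♯-F𝄪-A𝄪-C♯.
F𝄪 to A𝄪 is a major third: 4 semitones.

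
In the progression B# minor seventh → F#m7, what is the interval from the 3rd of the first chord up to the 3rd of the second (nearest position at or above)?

B# minor seventh has D# as its 3rd, and F#m7 has A as its 3rd.
From D# to A: 6 semitones over a fifth = diminished.

diminished 5th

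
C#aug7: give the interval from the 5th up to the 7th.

diminished third

C#7#5 (C# augmented seventh) is spelled C#–E#–G##–B.
The 5th is G## and the 7th is B.
From G## to B: 2 semitones over a third = diminished.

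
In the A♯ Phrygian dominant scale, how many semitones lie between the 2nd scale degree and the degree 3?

The scale is A♯ B C𝄪 D♯ E♯ F♯ G♯.
B up to C𝄪 is an augmented second — 3 semitones.

3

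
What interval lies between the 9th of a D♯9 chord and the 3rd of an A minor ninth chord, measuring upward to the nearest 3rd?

d6

D♯9 has E♯ as its 9th, and A minor ninth has C as its 3rd.
From E♯ to C: 7 semitones over a sixth = diminished.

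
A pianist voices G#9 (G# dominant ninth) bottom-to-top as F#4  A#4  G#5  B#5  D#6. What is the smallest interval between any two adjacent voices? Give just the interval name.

minor 3rd

Adjacent intervals: F#4→A#4 = major third; A#4→G#5 = minor seventh; G#5→B#5 = major third; B#5→D#6 = minor third.
The smallest is B#5 to D#6, a minor third (3 semitones).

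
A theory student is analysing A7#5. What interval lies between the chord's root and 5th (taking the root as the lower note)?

A7#5: A–C♯–E♯–G.
Root = A; 5th = E♯.
5 letter names make it a fifth; at 8 semitones (a half step wider than perfect) the quality is augmented.

A5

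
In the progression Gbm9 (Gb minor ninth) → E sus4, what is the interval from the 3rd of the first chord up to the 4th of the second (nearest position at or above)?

The 3rd of Gbm9 (Gb minor ninth) is Bbb; the 4th of E sus4 is A.
7 letter names make it a seventh; at 12 semitones (a half step wider than major) the quality is augmented.

augmented seventh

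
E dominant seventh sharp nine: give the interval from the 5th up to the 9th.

E7#9 is spelled E–G#–B–D–F##.
So we need the interval from B up to F##.
From B to F##: 8 semitones over a fifth = augmented.

augmented 5th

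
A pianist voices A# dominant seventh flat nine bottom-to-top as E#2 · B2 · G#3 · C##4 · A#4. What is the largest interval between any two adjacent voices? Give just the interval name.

M6

Adjacent intervals: E#2→B2 = diminished fifth; B2→G#3 = major sixth; G#3→C##4 = augmented fourth; C##4→A#4 = minor sixth.
The largest is B2 to G#3, a major sixth (9 semitones).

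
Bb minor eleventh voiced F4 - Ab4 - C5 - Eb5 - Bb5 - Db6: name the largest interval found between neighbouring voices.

perfect fifth

Adjacent intervals: F4→Ab4 = minor third; Ab4→C5 = major third; C5→Eb5 = minor third; Eb5→Bb5 = perfect fifth; Bb5→Db6 = minor third.
The largest is Eb5 to Bb5, a perfect fifth (7 semitones).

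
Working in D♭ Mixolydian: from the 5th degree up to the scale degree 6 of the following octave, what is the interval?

D♭ mixolydian: D♭ E♭ F G♭ A♭ B♭ C♭.
So we need the interval from A♭ up to B♭.
A♭ up to B♭ spans 9 letter names and 14 semitones — a major ninth.

major ninth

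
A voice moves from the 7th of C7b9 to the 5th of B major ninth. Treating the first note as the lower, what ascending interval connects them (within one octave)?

augmented 5th

C7b9 has B♭ as its 7th, and B major ninth has F♯ as its 5th.
B♭ up to F♯ is 8 semitones, a half step wider than a perfect fifth, so the interval is augmented.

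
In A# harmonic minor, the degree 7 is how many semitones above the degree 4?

6

The scale is A# B# C# D# E# F# G##.
D# up to G## is an augmented fourth — 6 semitones.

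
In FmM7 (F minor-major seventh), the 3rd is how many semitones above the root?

3

Fm(maj7): F–A♭–C–E.
F to A♭ is a minor third: 3 semitones.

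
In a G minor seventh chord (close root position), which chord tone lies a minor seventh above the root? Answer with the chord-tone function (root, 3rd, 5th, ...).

Spelling the chord: G, Bb, D, F.
The root is G. A minor seventh above G is F.
F is the chord's 7th.

7th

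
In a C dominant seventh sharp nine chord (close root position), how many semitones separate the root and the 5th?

The chord tones of C7#9 are C–E–G–Bb–D#.
C to G is a perfect fifth: 7 semitones.

7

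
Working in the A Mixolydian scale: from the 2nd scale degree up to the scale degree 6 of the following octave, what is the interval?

Spelling the A Mixolydian scale: A B C# D E F# G.
The 2nd scale degree is B and the 6th degree (up an octave) is F#.
B up to F# spans 12 letter names and 19 semitones — a perfect twelfth.

perfect twelfth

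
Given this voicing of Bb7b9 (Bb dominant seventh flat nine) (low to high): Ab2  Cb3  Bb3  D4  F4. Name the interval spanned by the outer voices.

M13

The outer voices are Ab2 and F4.
Counting 13 letters and 21 half steps from Ab gives a major thirteenth.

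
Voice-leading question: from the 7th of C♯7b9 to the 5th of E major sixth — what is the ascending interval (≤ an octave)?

C♯7b9 has B as its 7th, and E major sixth has B as its 5th.
B up to B spans 1 letter names and 0 semitones — a perfect unison.

perfect unison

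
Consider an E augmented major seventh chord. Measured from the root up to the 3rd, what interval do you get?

major third

E augmented major seventh is spelled E G# B# D#.
Root = E; 3rd = G#.
From E to G# is 4 semitones, exactly the major third.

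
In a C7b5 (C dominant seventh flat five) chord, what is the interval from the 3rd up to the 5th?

diminished third

C7b5: C–E–G♭–B♭.
The 3rd is E and the 5th is G♭.
From E to G♭: 2 semitones over a third = diminished.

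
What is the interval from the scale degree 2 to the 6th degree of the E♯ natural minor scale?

diminished 5th

Spelling the E♯ natural minor scale: E♯ F𝄪 G♯ A♯ B♯ C♯ D♯.
Scale degree 2 = F𝄪; degree 6 = C♯.
F𝄪 up to C♯ is 6 semitones, a half step narrower than a perfect fifth, so the interval is diminished.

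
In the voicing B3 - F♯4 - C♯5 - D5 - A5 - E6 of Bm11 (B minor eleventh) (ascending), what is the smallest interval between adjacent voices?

minor second

Adjacent intervals: B3→F♯4 = perfect fifth; F♯4→C♯5 = perfect fifth; C♯5→D5 = minor second; D5→A5 = perfect fifth; A5→E6 = perfect fifth.
The smallest is C♯5 to D5, a minor second (1 semitone).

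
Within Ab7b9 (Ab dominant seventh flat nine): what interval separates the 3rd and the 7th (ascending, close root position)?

diminished fifth

Ab7b9 (Ab dominant seventh flat nine): Ab C Eb Gb Bbb.
So we need the interval from C up to Gb.
C up to Gb is 6 semitones, a half step narrower than a perfect fifth, so the interval is diminished.
This 3–7 tritone is the characteristic tension at the heart of the dominant sound.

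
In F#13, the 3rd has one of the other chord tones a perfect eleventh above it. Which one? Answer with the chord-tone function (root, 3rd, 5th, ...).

F#13 (F# dominant thirteenth) is spelled F#-A#-C#-E-G#-D#.
The 3rd is A#. A perfect eleventh above A# is D#.
D# is the chord's 13th.

13th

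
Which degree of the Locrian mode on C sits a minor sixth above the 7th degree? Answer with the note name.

The scale is C Db Eb F Gb Ab Bb.
The 7th degree is Bb; a minor sixth above that is Gb — scale degree 5.

Gb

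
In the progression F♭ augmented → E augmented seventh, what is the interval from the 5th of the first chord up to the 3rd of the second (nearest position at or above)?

F♭ augmented has C as its 5th, and E augmented seventh has G♯ as its 3rd.
C up to G♯ is 8 semitones, a half step wider than a perfect fifth, so the interval is augmented.

augmented fifth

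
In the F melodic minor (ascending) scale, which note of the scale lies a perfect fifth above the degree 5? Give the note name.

G

The scale is F G A♭ B♭ C D E.
The degree 5 is C; a perfect fifth above that is G — scale degree 2.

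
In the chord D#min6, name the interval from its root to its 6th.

The chord tones of D#m6 are D#–F#–A#–B#.
That puts D# below B#.
D# up to B# spans 6 letter names and 9 semitones — a major sixth.

major sixth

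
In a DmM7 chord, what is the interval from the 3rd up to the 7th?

A5

Spelling the chord: D, F, A, C#.
The 3rd is F and the 7th is C#.
5 letter names make it a fifth; at 8 semitones (a half step wider than perfect) the quality is augmented.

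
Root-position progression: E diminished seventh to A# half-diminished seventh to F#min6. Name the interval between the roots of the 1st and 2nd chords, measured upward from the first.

The roots are E and A#.
E up to A# is 6 semitones, a half step wider than a perfect fourth, so the interval is augmented.

augmented fourth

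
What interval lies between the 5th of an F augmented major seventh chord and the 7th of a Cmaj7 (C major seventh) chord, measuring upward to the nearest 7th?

The 5th of F augmented major seventh is C#; the 7th of Cmaj7 (C major seventh) is B.
From C# to B: 10 semitones over a seventh = minor.

m7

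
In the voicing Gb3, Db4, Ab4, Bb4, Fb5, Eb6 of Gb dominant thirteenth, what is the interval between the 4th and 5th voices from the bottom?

Those voices are Bb4 and Fb5.
5 letter names make it a fifth; at 6 semitones (a half step narrower than perfect) the quality is diminished.

diminished fifth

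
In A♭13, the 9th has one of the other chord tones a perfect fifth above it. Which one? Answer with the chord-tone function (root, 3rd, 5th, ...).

13th

A♭ dominant thirteenth is spelled A♭-C-E♭-G♭-B♭-F.
The 9th is B♭. A perfect fifth above B♭ is F.
F is the chord's 13th.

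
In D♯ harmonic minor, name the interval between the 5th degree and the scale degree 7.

M3

The scale runs D♯ E♯ F♯ G♯ A♯ B C𝄪.
The 5th degree is A♯ and the degree 7 is C𝄪.
From A♯ to C𝄪 is 4 semitones, exactly the major third.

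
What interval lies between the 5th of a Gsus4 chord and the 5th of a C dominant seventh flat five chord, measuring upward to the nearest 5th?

d4

The 5th of Gsus4 is D; the 5th of C dominant seventh flat five is G♭.
4 letter names make it a fourth; at 4 semitones (a half step narrower than perfect) the quality is diminished.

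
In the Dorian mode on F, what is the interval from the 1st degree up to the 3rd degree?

The scale runs F G Ab Bb C D Eb.
The 1st degree is F and the degree 3 is Ab.
F up to Ab is 3 semitones, a half step narrower than a major third, so the interval is minor.

minor third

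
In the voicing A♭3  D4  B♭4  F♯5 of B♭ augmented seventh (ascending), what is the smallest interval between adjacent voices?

Adjacent intervals: A♭3→D4 = augmented fourth; D4→B♭4 = minor sixth; B♭4→F♯5 = augmented fifth.
The smallest is A♭3 to D4, an augmented fourth (6 semitones).

augmented fourth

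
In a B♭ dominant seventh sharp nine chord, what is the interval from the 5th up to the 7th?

minor third

B♭7#9 (B♭ dominant seventh sharp nine) is spelled B♭ D F A♭ C♯.
That puts F below A♭.
F up to A♭ is 3 semitones, a half step narrower than a major third, so the interval is minor.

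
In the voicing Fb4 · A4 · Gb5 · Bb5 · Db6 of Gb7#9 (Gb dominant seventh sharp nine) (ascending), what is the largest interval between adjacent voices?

diminished seventh

Adjacent intervals: Fb4→A4 = augmented third; A4→Gb5 = diminished seventh; Gb5→Bb5 = major third; Bb5→Db6 = minor third.
The largest is A4 to Gb5, a diminished seventh (9 semitones).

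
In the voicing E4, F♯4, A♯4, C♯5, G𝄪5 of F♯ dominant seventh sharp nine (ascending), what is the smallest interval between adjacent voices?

major second

Adjacent intervals: E4→F♯4 = major second; F♯4→A♯4 = major third; A♯4→C♯5 = minor third; C♯5→G𝄪5 = augmented fifth.
The smallest is E4 to F♯4, a major second (2 semitones).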